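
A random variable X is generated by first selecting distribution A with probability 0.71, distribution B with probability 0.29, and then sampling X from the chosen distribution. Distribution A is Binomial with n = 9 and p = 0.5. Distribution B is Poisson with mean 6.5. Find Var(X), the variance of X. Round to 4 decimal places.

Per component, A: μ=4.5, E[X²]=22.5; B: μ=6.5, E[X²]=48.75.
E[X] = 0.71·4.5 + 0.29·6.5 = 5.08.
E[X²] = 0.71·22.5 + 0.29·48.75 = 30.1125.
Var(X) = E[X²] − (E[X])² = 30.1125 − 25.8064 = 4.3061.

4.3061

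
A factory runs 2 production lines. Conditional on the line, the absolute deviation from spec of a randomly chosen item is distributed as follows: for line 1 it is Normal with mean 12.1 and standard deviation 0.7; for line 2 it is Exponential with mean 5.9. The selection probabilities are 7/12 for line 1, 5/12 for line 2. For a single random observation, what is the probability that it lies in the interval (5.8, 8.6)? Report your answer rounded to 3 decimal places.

Conditional on each line, P(5.8 < X < 8.6): 1: 2.86652e-07; 2: 0.14138.
By total probability, P(5.8 < X < 8.6) = 0.583333·2.86652e-07 + 0.416667·0.14138 = 0.0589084.

0.059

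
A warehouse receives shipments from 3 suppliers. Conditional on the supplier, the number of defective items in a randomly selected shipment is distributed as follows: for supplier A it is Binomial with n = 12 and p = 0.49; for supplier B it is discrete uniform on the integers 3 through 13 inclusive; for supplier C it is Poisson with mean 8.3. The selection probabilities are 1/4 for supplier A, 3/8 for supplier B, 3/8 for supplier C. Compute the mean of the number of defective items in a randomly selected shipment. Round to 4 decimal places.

Component means — A: 5.88; B: 8; C: 8.3.
E[X] = 0.25·5.88 + 0.375·8 + 0.375·8.3 = 7.5825.

7.5825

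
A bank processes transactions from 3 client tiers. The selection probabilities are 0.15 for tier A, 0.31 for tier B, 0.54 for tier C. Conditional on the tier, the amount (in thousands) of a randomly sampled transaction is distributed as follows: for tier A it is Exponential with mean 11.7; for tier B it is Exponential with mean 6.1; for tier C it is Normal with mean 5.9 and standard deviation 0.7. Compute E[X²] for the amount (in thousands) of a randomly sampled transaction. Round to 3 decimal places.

For each component E[X²] = Var + (mean)², giving A: 273.78; B: 74.42; C: 35.3.
Overall E[X²] = 0.15·273.78 + 0.31·74.42 + 0.54·35.3 = 83.1992.

83.199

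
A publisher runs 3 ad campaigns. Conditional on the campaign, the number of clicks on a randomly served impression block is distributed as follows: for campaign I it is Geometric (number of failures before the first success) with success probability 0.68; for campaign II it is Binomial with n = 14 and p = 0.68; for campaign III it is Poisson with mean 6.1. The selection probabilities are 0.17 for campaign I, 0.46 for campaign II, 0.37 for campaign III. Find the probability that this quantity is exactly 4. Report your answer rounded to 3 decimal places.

0.050

Conditional on each campaign, P(X = 4): I: 0.00713032; II: 0.00240974; III: 0.129393.
By total probability, P(X = 4) = 0.17·0.00713032 + 0.46·0.00240974 + 0.37·0.129393 = 0.0501962.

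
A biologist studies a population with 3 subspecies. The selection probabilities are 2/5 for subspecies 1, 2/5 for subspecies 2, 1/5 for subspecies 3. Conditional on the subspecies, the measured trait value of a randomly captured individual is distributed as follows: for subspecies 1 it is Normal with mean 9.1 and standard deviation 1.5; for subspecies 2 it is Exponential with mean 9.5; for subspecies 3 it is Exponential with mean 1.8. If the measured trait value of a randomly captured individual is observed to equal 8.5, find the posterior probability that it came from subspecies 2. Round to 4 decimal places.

Likelihoods f(8.5 | ·): 1: 0.245513; 2: 0.0430226; 3: 0.00494188.
Posterior ∝ prior × likelihood. Numerator for 2: 0.4·0.0430226 = 0.0172091.
Normalizing constant: 0.4·0.245513 + 0.4·0.0430226 + 0.2·0.00494188 = 0.116403.
P(2 | observation) = 0.0172091 / 0.116403 = 0.147841.

0.1478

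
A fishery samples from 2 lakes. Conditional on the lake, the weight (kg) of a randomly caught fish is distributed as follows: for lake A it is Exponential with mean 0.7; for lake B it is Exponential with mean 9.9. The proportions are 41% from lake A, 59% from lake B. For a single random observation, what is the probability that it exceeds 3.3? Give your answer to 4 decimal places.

Conditional on each lake, P(X > 3.3): A: 0.00896627; B: 0.716531.
By total probability, P(X > 3.3) = 0.41·0.00896627 + 0.59·0.716531 = 0.42643.

0.4264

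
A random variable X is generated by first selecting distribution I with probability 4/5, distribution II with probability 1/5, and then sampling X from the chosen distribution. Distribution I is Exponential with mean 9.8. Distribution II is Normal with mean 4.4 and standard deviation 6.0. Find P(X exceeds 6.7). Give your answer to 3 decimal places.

0.474

Conditional on each component, P(X > 6.7): I: 0.504759; II: 0.350736.
By total probability, P(X > 6.7) = 0.8·0.504759 + 0.2·0.350736 = 0.473955.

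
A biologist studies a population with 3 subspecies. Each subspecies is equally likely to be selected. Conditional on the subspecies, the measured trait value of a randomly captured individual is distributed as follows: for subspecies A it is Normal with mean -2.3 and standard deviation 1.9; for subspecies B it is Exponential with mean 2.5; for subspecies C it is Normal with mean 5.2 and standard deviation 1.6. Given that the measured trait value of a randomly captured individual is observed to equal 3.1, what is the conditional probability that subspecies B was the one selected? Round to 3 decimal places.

0.515

Likelihoods f(3.1 | ·): A: 0.00369944; B: 0.115754; C: 0.105371.
Posterior ∝ prior × likelihood. Numerator for B: 0.333333·0.115754 = 0.0385846.
Normalizing constant: 0.333333·0.00369944 + 0.333333·0.115754 + 0.333333·0.105371 = 0.0749413.
P(B | observation) = 0.0385846 / 0.0749413 = 0.514864.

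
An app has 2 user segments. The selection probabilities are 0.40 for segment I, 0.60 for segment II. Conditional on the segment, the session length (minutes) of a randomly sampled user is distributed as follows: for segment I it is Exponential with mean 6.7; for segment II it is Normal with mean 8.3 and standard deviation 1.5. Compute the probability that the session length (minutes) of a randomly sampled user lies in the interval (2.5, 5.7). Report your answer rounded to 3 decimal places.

0.129

Conditional on each segment, P(2.5 < X < 5.7): I: 0.261477; II: 0.0414631.
By total probability, P(2.5 < X < 5.7) = 0.4·0.261477 + 0.6·0.0414631 = 0.129468.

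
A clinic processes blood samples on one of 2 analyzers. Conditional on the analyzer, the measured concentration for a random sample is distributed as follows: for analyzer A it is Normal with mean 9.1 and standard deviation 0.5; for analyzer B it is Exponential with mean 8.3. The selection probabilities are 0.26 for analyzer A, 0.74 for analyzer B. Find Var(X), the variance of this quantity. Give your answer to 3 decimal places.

Per component, A: μ=9.1, E[X²]=83.06; B: μ=8.3, E[X²]=137.78.
E[X] = 0.26·9.1 + 0.74·8.3 = 8.508.
E[X²] = 0.26·83.06 + 0.74·137.78 = 123.553.
Var(X) = E[X²] − (E[X])² = 123.553 − 72.3861 = 51.1667.

51.167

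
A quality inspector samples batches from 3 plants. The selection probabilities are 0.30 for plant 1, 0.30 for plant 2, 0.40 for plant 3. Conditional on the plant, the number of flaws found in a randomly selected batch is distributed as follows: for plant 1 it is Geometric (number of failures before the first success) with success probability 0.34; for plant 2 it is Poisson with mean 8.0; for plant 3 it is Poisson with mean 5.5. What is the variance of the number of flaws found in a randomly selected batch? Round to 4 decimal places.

11.8865

Per component, 1: μ=1.94118, E[X²]=9.47751; 2: μ=8, E[X²]=72; 3: μ=5.5, E[X²]=35.75.
E[X] = 0.3·1.94118 + 0.3·8 + 0.4·5.5 = 5.18235.
E[X²] = 0.3·9.47751 + 0.3·72 + 0.4·35.75 = 38.7433.
Var(X) = E[X²] − (E[X])² = 38.7433 − 26.8568 = 11.8865.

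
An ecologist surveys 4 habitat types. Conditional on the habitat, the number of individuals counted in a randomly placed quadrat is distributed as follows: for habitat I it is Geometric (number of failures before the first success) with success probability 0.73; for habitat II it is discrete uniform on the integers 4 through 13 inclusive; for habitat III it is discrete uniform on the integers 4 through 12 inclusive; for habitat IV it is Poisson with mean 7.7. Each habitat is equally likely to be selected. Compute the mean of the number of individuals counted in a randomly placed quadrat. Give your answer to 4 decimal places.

Component means — I: 0.369863; II: 8.5; III: 8; IV: 7.7.
E[X] = 0.25·0.369863 + 0.25·8.5 + 0.25·8 + 0.25·7.7 = 6.14247.

6.1425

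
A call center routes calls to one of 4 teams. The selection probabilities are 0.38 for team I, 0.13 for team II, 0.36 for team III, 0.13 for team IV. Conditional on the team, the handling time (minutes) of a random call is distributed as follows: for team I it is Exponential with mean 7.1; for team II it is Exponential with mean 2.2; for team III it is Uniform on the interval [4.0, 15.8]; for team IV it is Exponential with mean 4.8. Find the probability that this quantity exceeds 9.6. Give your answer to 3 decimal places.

0.307

Conditional on each team, P(X > 9.6): I: 0.258693; II: 0.012732; III: 0.525424; IV: 0.135335.
By total probability, P(X > 9.6) = 0.38·0.258693 + 0.13·0.012732 + 0.36·0.525424 + 0.13·0.135335 = 0.306705.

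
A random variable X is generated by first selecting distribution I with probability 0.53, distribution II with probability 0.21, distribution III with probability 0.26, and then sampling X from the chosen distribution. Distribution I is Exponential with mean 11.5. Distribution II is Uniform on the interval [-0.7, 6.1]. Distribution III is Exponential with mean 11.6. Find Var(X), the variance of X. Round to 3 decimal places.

118.833

Per component, I: μ=11.5, E[X²]=264.5; II: μ=2.7, E[X²]=11.1433; III: μ=11.6, E[X²]=269.12.
E[X] = 0.53·11.5 + 0.21·2.7 + 0.26·11.6 = 9.678.
E[X²] = 0.53·264.5 + 0.21·11.1433 + 0.26·269.12 = 212.496.
Var(X) = E[X²] − (E[X])² = 212.496 − 93.6637 = 118.833.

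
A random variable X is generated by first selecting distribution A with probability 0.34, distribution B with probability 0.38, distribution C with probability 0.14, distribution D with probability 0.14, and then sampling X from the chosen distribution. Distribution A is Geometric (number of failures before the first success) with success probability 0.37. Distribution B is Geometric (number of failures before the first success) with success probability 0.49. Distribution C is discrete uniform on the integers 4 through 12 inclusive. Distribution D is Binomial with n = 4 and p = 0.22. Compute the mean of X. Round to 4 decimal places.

Component means — A: 1.7027; B: 1.04082; C: 8; D: 0.88.
E[X] = 0.34·1.7027 + 0.38·1.04082 + 0.14·8 + 0.14·0.88 = 2.21763.

2.2176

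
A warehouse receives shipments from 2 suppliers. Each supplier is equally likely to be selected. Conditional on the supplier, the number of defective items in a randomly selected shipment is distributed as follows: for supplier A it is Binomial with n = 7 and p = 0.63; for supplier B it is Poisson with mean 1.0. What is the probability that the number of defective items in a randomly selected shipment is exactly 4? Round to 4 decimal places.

0.1473

Conditional on each supplier, P(X = 4): A: 0.279277; B: 0.0153283.
By total probability, P(X = 4) = 0.5·0.279277 + 0.5·0.0153283 = 0.147303.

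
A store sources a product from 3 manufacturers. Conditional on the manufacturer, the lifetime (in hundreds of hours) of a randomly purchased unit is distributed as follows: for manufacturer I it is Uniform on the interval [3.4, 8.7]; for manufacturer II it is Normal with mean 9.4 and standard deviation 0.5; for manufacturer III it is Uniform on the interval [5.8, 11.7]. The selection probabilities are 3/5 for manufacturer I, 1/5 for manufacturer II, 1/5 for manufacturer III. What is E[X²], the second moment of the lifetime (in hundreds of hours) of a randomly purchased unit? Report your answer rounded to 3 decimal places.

For each component E[X²] = Var + (mean)², giving I: 38.9433; II: 88.61; III: 79.4633.
Overall E[X²] = 0.6·38.9433 + 0.2·88.61 + 0.2·79.4633 = 56.9807.

56.981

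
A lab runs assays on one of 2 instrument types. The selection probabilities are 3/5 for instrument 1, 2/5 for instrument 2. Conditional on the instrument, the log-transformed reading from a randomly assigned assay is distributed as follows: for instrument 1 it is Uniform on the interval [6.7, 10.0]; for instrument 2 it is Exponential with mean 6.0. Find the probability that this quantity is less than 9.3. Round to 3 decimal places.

0.788

Conditional on each instrument, P(X < 9.3): 1: 0.787879; 2: 0.787752.
By total probability, P(X < 9.3) = 0.6·0.787879 + 0.4·0.787752 = 0.787828.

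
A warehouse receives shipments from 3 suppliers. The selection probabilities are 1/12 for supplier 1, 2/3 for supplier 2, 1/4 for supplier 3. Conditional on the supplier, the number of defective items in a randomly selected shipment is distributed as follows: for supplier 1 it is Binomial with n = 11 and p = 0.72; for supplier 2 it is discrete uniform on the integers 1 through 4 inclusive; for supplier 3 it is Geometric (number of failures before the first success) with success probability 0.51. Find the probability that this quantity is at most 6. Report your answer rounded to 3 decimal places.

0.929

Conditional on each supplier, P(X ≤ 6): 1: 0.168468; 2: 1; 3: 0.993218.
By total probability, P(X ≤ 6) = 0.0833333·0.168468 + 0.666667·1 + 0.25·0.993218 = 0.92901.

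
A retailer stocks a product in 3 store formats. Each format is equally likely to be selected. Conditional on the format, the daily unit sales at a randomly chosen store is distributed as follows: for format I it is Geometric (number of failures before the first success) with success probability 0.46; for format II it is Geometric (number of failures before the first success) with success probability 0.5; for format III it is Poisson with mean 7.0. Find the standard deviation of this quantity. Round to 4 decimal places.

3.4096

Per component, I: μ=1.17391, E[X²]=3.93006; II: μ=1, E[X²]=3; III: μ=7, E[X²]=56.
E[X] = 0.333333·1.17391 + 0.333333·1 + 0.333333·7 = 3.05797.
E[X²] = 0.333333·3.93006 + 0.333333·3 + 0.333333·56 = 20.9767.
Var(X) = E[X²] − (E[X])² = 20.9767 − 9.35119 = 11.6255.
SD(X) = √11.6255 = 3.40962.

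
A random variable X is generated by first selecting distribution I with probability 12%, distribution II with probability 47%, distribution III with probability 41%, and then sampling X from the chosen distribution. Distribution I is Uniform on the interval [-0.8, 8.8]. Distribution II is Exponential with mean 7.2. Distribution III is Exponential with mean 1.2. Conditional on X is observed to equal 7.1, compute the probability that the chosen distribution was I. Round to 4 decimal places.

0.3309

Likelihoods f(7.1 | ·): I: 0.104167; II: 0.051809; III: 0.00224514.
Posterior ∝ prior × likelihood. Numerator for I: 0.12·0.104167 = 0.0125.
Normalizing constant: 0.12·0.104167 + 0.47·0.051809 + 0.41·0.00224514 = 0.0377707.
P(I | observation) = 0.0125 / 0.0377707 = 0.330944.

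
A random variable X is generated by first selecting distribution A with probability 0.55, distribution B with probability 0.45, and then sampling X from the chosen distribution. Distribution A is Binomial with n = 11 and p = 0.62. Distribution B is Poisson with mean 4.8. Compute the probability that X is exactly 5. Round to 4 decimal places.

0.1487

Conditional on each component, P(X = 5): A: 0.127439; B: 0.174748.
By total probability, P(X = 5) = 0.55·0.127439 + 0.45·0.174748 = 0.148728.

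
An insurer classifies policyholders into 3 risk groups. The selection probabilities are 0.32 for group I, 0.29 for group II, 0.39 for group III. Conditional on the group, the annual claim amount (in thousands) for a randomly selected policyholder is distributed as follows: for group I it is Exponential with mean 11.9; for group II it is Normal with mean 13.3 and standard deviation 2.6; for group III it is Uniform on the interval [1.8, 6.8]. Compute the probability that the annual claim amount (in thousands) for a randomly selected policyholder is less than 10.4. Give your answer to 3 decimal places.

0.615

Conditional on each group, P(X < 10.4): I: 0.5827; II: 0.132343; III: 1.
By total probability, P(X < 10.4) = 0.32·0.5827 + 0.29·0.132343 + 0.39·1 = 0.614843.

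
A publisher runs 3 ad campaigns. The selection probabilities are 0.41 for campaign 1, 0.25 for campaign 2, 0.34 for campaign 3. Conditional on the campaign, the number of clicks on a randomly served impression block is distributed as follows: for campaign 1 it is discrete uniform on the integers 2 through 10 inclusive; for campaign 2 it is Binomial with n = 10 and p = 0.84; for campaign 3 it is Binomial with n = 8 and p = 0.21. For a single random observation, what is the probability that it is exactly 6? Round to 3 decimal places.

Conditional on each campaign, P(X = 6): 1: 0.111111; 2: 0.0483476; 3: 0.00149875.
By total probability, P(X = 6) = 0.41·0.111111 + 0.25·0.0483476 + 0.34·0.00149875 = 0.058152.

0.058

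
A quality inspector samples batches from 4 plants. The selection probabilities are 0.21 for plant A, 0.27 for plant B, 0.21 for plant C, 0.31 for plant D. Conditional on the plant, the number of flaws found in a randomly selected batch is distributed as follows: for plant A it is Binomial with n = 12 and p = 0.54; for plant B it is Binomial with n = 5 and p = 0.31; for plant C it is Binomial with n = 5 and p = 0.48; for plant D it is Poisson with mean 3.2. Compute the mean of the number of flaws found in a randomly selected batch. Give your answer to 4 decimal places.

3.2753

Component means — A: 6.48; B: 1.55; C: 2.4; D: 3.2.
E[X] = 0.21·6.48 + 0.27·1.55 + 0.21·2.4 + 0.31·3.2 = 3.2753.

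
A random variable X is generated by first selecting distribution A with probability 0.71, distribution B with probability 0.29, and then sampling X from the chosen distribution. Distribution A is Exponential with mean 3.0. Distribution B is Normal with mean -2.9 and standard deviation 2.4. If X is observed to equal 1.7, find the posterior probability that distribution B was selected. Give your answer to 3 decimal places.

0.054

Likelihoods f(1.7 | ·): A: 0.189138; B: 0.026484.
Posterior ∝ prior × likelihood. Numerator for B: 0.29·0.026484 = 0.00768037.
Normalizing constant: 0.71·0.189138 + 0.29·0.026484 = 0.141968.
P(B | observation) = 0.00768037 / 0.141968 = 0.0540992.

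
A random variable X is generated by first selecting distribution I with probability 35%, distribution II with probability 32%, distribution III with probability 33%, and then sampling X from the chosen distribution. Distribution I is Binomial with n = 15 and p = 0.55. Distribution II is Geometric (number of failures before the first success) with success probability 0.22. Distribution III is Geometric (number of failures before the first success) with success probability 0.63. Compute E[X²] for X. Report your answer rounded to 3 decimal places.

For each component E[X²] = Var + (mean)², giving I: 71.775; II: 28.686; III: 1.27715.
Overall E[X²] = 0.35·71.775 + 0.32·28.686 + 0.33·1.27715 = 34.7222.

34.722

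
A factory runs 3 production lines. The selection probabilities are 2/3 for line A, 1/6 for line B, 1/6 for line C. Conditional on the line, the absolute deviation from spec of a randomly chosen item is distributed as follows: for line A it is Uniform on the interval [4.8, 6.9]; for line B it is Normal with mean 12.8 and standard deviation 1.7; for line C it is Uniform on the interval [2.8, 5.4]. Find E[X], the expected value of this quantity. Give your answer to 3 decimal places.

Component means — A: 5.85; B: 12.8; C: 4.1.
E[X] = 0.666667·5.85 + 0.166667·12.8 + 0.166667·4.1 = 6.71667.

6.717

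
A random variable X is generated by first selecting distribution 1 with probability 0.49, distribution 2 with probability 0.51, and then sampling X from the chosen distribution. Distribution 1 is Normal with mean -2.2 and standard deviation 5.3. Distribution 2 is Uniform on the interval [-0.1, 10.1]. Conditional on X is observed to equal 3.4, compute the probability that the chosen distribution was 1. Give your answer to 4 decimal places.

0.2968

Likelihoods f(3.4 | ·): 1: 0.0430733; 2: 0.0980392.
Posterior ∝ prior × likelihood. Numerator for 1: 0.49·0.0430733 = 0.0211059.
Normalizing constant: 0.49·0.0430733 + 0.51·0.0980392 = 0.0711059.
P(1 | observation) = 0.0211059 / 0.0711059 = 0.296824.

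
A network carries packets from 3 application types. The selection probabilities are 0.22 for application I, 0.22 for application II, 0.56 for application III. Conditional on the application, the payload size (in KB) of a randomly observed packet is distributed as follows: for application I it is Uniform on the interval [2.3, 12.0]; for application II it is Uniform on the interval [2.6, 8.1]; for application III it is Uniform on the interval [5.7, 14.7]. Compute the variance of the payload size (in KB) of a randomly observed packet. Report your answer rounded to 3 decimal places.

10.260

Per component, I: μ=7.15, E[X²]=58.9633; II: μ=5.35, E[X²]=31.1433; III: μ=10.2, E[X²]=110.79.
E[X] = 0.22·7.15 + 0.22·5.35 + 0.56·10.2 = 8.462.
E[X²] = 0.22·58.9633 + 0.22·31.1433 + 0.56·110.79 = 81.8659.
Var(X) = E[X²] − (E[X])² = 81.8659 − 71.6054 = 10.2604.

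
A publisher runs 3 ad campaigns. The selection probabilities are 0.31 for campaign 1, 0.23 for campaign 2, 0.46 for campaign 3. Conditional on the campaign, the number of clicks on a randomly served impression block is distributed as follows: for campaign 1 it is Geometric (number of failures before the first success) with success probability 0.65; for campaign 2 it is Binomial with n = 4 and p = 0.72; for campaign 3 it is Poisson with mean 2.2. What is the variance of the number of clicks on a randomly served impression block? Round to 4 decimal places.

Per component, 1: μ=0.538462, E[X²]=1.11834; 2: μ=2.88, E[X²]=9.1008; 3: μ=2.2, E[X²]=7.04.
E[X] = 0.31·0.538462 + 0.23·2.88 + 0.46·2.2 = 1.84132.
E[X²] = 0.31·1.11834 + 0.23·9.1008 + 0.46·7.04 = 5.67827.
Var(X) = E[X²] − (E[X])² = 5.67827 − 3.39047 = 2.2878.

2.2878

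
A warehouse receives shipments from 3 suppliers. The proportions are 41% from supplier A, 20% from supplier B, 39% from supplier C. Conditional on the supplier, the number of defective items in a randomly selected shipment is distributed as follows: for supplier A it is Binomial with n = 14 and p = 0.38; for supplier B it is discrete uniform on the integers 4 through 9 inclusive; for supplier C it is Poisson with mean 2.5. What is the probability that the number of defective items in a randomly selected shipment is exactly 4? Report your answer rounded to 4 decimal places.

0.1573

Conditional on each supplier, P(X = 4): A: 0.17518; B: 0.166667; C: 0.133602.
By total probability, P(X = 4) = 0.41·0.17518 + 0.2·0.166667 + 0.39·0.133602 = 0.157262.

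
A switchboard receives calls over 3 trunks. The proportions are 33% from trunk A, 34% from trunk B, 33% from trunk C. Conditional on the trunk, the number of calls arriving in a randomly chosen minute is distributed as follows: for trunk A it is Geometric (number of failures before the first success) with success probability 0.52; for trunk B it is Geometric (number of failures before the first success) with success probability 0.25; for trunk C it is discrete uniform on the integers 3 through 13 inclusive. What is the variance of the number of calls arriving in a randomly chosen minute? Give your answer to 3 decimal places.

16.709

Per component, A: μ=0.923077, E[X²]=2.62722; B: μ=3, E[X²]=21; C: μ=8, E[X²]=74.
E[X] = 0.33·0.923077 + 0.34·3 + 0.33·8 = 3.96462.
E[X²] = 0.33·2.62722 + 0.34·21 + 0.33·74 = 32.427.
Var(X) = E[X²] − (E[X])² = 32.427 − 15.7182 = 16.7088.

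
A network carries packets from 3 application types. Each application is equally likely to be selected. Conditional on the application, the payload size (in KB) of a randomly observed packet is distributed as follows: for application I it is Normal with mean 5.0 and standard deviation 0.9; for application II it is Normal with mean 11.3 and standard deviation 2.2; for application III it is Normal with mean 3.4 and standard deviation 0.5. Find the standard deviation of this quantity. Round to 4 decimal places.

Per component, I: μ=5, E[X²]=25.81; II: μ=11.3, E[X²]=132.53; III: μ=3.4, E[X²]=11.81.
E[X] = 0.333333·5 + 0.333333·11.3 + 0.333333·3.4 = 6.56667.
E[X²] = 0.333333·25.81 + 0.333333·132.53 + 0.333333·11.81 = 56.7167.
Var(X) = E[X²] − (E[X])² = 56.7167 − 43.1211 = 13.5956.
SD(X) = √13.5956 = 3.68722.

3.6872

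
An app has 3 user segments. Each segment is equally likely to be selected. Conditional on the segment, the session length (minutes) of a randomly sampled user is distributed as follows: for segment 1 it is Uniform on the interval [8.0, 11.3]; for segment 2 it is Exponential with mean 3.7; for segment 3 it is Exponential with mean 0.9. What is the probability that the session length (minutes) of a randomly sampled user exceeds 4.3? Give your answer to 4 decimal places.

Conditional on each segment, P(X > 4.3): 1: 1; 2: 0.312809; 3: 0.00841468.
By total probability, P(X > 4.3) = 0.333333·1 + 0.333333·0.312809 + 0.333333·0.00841468 = 0.440408.

0.4404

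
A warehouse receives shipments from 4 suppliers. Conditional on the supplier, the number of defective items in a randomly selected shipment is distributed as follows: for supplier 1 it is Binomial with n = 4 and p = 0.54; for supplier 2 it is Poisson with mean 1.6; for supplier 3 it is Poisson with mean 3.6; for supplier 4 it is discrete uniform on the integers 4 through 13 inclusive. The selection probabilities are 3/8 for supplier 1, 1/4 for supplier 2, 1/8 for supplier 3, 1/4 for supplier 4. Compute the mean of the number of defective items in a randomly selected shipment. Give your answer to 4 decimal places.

Component means — 1: 2.16; 2: 1.6; 3: 3.6; 4: 8.5.
E[X] = 0.375·2.16 + 0.25·1.6 + 0.125·3.6 + 0.25·8.5 = 3.785.

3.7850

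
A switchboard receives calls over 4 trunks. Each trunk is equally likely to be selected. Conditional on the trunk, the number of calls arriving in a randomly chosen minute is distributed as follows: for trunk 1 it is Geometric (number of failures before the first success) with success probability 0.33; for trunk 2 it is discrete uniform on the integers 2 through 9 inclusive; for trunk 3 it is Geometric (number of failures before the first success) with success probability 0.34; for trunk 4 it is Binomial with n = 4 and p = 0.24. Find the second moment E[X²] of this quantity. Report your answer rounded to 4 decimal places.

14.2258

For each component E[X²] = Var + (mean)², giving 1: 10.2746; 2: 35.5; 3: 9.47751; 4: 1.6512.
Overall E[X²] = 0.25·10.2746 + 0.25·35.5 + 0.25·9.47751 + 0.25·1.6512 = 14.2258.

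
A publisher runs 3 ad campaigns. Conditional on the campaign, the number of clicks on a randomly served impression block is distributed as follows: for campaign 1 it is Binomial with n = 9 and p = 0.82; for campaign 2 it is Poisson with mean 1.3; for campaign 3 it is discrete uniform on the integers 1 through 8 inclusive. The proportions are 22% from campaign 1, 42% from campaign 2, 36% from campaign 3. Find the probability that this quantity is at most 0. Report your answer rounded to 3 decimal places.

Conditional on each campaign, P(X ≤ 0): 1: 1.98359e-07; 2: 0.272532; 3: 0.
By total probability, P(X ≤ 0) = 0.22·1.98359e-07 + 0.42·0.272532 + 0.36·0 = 0.114463.

0.114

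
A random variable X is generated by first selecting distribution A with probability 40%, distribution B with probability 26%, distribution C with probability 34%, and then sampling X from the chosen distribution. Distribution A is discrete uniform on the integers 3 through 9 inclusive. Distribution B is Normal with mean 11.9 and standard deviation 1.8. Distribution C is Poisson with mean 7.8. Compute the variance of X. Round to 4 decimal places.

Per component, A: μ=6, E[X²]=40; B: μ=11.9, E[X²]=144.85; C: μ=7.8, E[X²]=68.64.
E[X] = 0.4·6 + 0.26·11.9 + 0.34·7.8 = 8.146.
E[X²] = 0.4·40 + 0.26·144.85 + 0.34·68.64 = 76.9986.
Var(X) = E[X²] − (E[X])² = 76.9986 − 66.3573 = 10.6413.

10.6413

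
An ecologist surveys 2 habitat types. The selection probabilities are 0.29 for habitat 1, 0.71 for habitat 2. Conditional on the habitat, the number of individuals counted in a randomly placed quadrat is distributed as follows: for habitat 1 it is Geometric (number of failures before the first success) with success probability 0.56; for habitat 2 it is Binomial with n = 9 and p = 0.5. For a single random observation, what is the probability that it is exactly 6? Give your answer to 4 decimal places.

Conditional on each habitat, P(X = 6): 1: 0.00406354; 2: 0.164062.
By total probability, P(X = 6) = 0.29·0.00406354 + 0.71·0.164062 = 0.117663.

0.1177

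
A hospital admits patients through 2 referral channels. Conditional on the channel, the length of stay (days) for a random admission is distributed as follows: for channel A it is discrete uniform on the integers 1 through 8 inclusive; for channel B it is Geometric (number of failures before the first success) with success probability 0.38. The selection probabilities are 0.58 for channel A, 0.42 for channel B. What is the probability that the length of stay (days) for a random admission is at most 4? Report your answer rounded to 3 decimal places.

Conditional on each channel, P(X ≤ 4): A: 0.5; B: 0.908387.
By total probability, P(X ≤ 4) = 0.58·0.5 + 0.42·0.908387 = 0.671522.

0.672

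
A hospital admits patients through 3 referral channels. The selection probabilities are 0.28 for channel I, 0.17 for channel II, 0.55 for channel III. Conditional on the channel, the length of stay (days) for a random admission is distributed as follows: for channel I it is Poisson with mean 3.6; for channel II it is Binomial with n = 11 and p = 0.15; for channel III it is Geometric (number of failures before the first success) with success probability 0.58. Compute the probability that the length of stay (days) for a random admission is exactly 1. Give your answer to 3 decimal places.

Conditional on each channel, P(X = 1): I: 0.0983654; II: 0.324843; III: 0.2436.
By total probability, P(X = 1) = 0.28·0.0983654 + 0.17·0.324843 + 0.55·0.2436 = 0.216746.

0.217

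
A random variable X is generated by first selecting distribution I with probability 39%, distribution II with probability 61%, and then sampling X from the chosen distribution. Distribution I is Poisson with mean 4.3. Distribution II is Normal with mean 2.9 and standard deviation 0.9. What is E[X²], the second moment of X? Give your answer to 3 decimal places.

For each component E[X²] = Var + (mean)², giving I: 22.79; II: 9.22.
Overall E[X²] = 0.39·22.79 + 0.61·9.22 = 14.5123.

14.512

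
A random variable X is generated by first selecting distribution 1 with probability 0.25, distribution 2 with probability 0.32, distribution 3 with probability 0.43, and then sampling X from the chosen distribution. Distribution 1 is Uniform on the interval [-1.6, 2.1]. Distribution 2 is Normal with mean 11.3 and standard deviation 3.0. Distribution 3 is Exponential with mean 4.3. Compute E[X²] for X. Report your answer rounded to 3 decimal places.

For each component E[X²] = Var + (mean)², giving 1: 1.20333; 2: 136.69; 3: 36.98.
Overall E[X²] = 0.25·1.20333 + 0.32·136.69 + 0.43·36.98 = 59.943.

59.943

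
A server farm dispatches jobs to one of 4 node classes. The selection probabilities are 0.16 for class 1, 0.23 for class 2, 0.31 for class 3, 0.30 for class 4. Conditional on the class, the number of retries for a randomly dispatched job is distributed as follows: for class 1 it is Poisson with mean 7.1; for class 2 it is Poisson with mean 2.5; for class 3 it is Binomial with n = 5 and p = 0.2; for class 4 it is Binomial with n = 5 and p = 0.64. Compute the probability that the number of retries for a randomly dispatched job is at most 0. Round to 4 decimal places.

0.1224

Conditional on each class, P(X ≤ 0): 1: 0.000825105; 2: 0.082085; 3: 0.32768; 4: 0.00604662.
By total probability, P(X ≤ 0) = 0.16·0.000825105 + 0.23·0.082085 + 0.31·0.32768 + 0.3·0.00604662 = 0.122406.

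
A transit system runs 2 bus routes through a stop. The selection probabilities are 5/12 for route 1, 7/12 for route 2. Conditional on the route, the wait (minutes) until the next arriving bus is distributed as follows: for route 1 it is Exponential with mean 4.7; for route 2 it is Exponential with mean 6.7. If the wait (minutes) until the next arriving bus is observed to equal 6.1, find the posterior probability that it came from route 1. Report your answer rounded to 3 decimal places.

0.409

Likelihoods f(6.1 | ·): 1: 0.058109; 2: 0.0600513.
Posterior ∝ prior × likelihood. Numerator for 1: 0.416667·0.058109 = 0.0242121.
Normalizing constant: 0.416667·0.058109 + 0.583333·0.0600513 = 0.059242.
P(1 | observation) = 0.0242121 / 0.059242 = 0.408698.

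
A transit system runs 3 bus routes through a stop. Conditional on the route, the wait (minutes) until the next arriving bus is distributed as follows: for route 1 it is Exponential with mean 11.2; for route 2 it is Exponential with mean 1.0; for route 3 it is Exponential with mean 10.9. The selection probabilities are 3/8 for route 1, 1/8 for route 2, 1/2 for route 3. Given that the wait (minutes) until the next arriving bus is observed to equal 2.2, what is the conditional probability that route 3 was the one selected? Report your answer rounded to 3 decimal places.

Likelihoods f(2.2 | ·): 1: 0.0733625; 2: 0.110803; 3: 0.0749752.
Posterior ∝ prior × likelihood. Numerator for 3: 0.5·0.0749752 = 0.0374876.
Normalizing constant: 0.375·0.0733625 + 0.125·0.110803 + 0.5·0.0749752 = 0.0788489.
P(3 | observation) = 0.0374876 / 0.0788489 = 0.475436.

0.475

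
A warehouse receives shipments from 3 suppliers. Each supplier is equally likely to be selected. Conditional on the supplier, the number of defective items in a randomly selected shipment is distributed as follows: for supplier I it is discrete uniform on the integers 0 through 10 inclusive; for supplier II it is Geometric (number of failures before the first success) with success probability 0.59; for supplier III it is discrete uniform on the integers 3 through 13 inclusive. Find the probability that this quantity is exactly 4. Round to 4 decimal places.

Conditional on each supplier, P(X = 4): I: 0.0909091; II: 0.016672; III: 0.0909091.
By total probability, P(X = 4) = 0.333333·0.0909091 + 0.333333·0.016672 + 0.333333·0.0909091 = 0.0661634.

0.0662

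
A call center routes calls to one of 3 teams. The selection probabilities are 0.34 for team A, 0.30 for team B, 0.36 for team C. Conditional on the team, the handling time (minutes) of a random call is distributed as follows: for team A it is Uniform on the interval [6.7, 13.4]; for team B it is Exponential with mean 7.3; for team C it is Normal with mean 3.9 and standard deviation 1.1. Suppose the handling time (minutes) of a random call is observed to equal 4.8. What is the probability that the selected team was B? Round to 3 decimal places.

0.186

Likelihoods f(4.8 | ·): A: 0; B: 0.0709763; C: 0.25951.
Posterior ∝ prior × likelihood. Numerator for B: 0.3·0.0709763 = 0.0212929.
Normalizing constant: 0.34·0 + 0.3·0.0709763 + 0.36·0.25951 = 0.114717.
P(B | observation) = 0.0212929 / 0.114717 = 0.185613.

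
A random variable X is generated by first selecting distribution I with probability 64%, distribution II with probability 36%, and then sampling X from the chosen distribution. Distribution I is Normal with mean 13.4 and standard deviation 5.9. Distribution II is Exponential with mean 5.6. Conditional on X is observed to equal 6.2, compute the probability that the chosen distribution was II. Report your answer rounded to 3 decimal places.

0.508

Likelihoods f(6.2 | ·): I: 0.0321127; II: 0.0590182.
Posterior ∝ prior × likelihood. Numerator for II: 0.36·0.0590182 = 0.0212466.
Normalizing constant: 0.64·0.0321127 + 0.36·0.0590182 = 0.0417987.
P(II | observation) = 0.0212466 / 0.0417987 = 0.508307.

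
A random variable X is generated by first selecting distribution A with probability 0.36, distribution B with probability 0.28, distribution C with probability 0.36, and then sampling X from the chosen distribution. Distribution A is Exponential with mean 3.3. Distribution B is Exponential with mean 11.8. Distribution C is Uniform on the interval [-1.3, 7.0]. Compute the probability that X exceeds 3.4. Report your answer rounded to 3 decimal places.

Conditional on each component, P(X > 3.4): A: 0.356899; B: 0.74966; C: 0.433735.
By total probability, P(X > 3.4) = 0.36·0.356899 + 0.28·0.74966 + 0.36·0.433735 = 0.494533.

0.495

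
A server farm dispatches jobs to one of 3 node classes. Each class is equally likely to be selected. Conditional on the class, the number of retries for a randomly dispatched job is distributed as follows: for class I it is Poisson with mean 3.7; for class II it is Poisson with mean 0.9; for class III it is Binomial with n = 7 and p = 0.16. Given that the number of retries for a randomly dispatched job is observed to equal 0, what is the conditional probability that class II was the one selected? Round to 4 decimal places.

0.5597

Likelihoods P(X=0 | ·): I: 0.0247235; II: 0.40657; III: 0.29509.
Posterior ∝ prior × likelihood. Numerator for II: 0.333333·0.40657 = 0.135523.
Normalizing constant: 0.333333·0.0247235 + 0.333333·0.40657 + 0.333333·0.29509 = 0.242128.
P(II | observation) = 0.135523 / 0.242128 = 0.559718.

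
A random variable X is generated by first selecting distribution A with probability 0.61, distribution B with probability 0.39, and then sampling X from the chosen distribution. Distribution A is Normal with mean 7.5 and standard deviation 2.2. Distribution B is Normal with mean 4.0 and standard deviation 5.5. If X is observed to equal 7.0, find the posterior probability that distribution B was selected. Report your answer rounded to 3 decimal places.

0.184

Likelihoods f(7.0 | ·): A: 0.176714; B: 0.0625089.
Posterior ∝ prior × likelihood. Numerator for B: 0.39·0.0625089 = 0.0243785.
Normalizing constant: 0.61·0.176714 + 0.39·0.0625089 = 0.132174.
P(B | observation) = 0.0243785 / 0.132174 = 0.184442.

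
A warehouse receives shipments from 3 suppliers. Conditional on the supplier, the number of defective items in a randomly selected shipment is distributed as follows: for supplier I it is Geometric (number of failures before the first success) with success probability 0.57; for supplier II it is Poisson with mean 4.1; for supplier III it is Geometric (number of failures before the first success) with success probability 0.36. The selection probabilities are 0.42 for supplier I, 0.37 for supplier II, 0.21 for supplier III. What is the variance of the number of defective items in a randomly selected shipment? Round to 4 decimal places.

5.3607

Per component, I: μ=0.754386, E[X²]=1.89258; II: μ=4.1, E[X²]=20.91; III: μ=1.77778, E[X²]=8.09877.
E[X] = 0.42·0.754386 + 0.37·4.1 + 0.21·1.77778 = 2.20718.
E[X²] = 0.42·1.89258 + 0.37·20.91 + 0.21·8.09877 = 10.2323.
Var(X) = E[X²] − (E[X])² = 10.2323 − 4.87162 = 5.3607.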